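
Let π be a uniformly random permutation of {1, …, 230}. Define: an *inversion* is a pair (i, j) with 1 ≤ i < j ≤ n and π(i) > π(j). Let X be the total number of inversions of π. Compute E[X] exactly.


Write X = Σ X_I over the C(230, 2) = 26335 pairs i < j, with X_I the indicator of one inversion.
There are 26335 indicators.
For each fixed pair i < j, the values π(i) and π(j) are two distinct elements of {1, …, 230} in uniformly random order; by symmetry P[π(i) > π(j)] = 1/2.
By linearity: E[X] = 26335 · (1/2) = C(230, 2) · (1/2) = 26335/2 = 26335/2 ≈ 13167.5000.

E[X] = 26335/2 = 13167.5000.


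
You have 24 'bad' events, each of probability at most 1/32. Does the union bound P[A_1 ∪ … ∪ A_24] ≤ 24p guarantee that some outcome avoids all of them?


Union bound: P[∪_{i=1}^{24} A_i] ≤ Σ_i P[A_i] ≤ 24·p = 24·(1/32) = 3/4.
Numerically: 3/4 ≈ 0.7500.
Is 3/4 < 1? YES.
Since P[∪ A_i] ≤ 3/4 < 1, the complement has P[∩ A_i^c] ≥ 1 − 3/4 = 1/4 > 0, so some outcome avoids every A_i.

24·p = 3/4 ≈ 0.7500; existence CERTIFIED by the union bound.


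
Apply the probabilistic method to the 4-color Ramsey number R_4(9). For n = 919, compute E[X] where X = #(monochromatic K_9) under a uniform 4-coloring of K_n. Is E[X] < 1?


E[X] = C(919, 9) · 4^{1 − 36} = 1238828681639563077558 · 4^{−35} = 1238828681639563077558/1180591620717411303424.
As a reduced fraction: E[X] = 619414340819781538779/590295810358705651712 ≈ 1.049329.
Is E[X] < 1? NO.
Since E[X] ≥ 1, the first-moment bound is inconclusive at n = 919; it does NOT by itself certify R_4(9) > 919.

E[X] = 619414340819781538779/590295810358705651712 ≈ 1.049329; E[X] ≥ 1; first-moment method inconclusive here.


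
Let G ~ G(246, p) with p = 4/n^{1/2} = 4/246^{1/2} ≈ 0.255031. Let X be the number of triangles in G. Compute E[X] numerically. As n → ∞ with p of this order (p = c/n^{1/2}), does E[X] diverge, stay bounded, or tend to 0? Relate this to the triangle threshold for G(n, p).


Number of potential triangles: C(246, 3) = 2450980.
Each occurs with probability p³ ≈ (0.255031)³ ≈ 1.65873616e-02.
By linearity: E[X] = C(246, 3)·p³ ≈ 2450980 · 1.65873616e-02 ≈ 40655.291634.
Since α = 1/2 < 1, p = c/n^{1/2} ≫ 1/n is above the triangle threshold p ~ 1/n. Asymptotically E[X] ~ (c³/6)·n^{3(1−α)} = (4³/6)·n^{1.5} → ∞; triangles are abundant w.h.p.

E[X] ≈ 40655.291634; in regime p = Θ(1/n^{1/2}) E[X] diverges (above the triangle threshold p ~ 1/n).


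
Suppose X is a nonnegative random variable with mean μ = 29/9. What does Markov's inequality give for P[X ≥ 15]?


μ = E[X] = 29/9, a = 15.
Markov: P[X ≥ 15] ≤ μ/a = (29/9)/15 = 29/135.
Numerically: ≈ 0.2148.
(Since a = 15 > μ = 3.2222, the bound 29/135 is < 1 and informative.)

P[X ≥ 15] ≤ 29/135 ≈ 0.2148.


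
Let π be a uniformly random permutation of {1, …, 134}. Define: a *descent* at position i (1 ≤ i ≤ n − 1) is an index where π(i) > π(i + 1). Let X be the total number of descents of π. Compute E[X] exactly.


Write X = Σ X_I over i = 1, …, 133, with X_I the indicator of one descent.
There are 133 indicators.
For each fixed i, the pair (π(i), π(i+1)) is a uniformly random ordered pair of distinct values from {1, …, 134}; by symmetry P[π(i) > π(i+1)] = 1/2.
By linearity: E[X] = 133 · (1/2) = (134 − 1) · (1/2) = 133/2 ≈ 66.500000.

E[X] = 133/2 = 66.500000.


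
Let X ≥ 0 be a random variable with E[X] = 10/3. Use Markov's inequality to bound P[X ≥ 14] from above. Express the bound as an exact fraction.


μ = E[X] = 10/3, a = 14.
Markov: P[X ≥ 14] ≤ μ/a = (10/3)/14 = 5/21.
Numerically: ≈ 0.238095.
(Since a = 14 > μ = 3.333333, the bound 5/21 is < 1 and informative.)

P[X ≥ 14] ≤ 5/21 ≈ 0.238095.


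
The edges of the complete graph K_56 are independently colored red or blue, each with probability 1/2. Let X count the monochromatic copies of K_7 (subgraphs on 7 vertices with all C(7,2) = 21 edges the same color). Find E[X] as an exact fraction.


Let X = Σ_S X_S over the C(56, 7) = 231917400 subsets S of size 7, where X_S = 1 if the K_7 on S is monochromatic.
For a fixed S, the K_7 on S has C(7, 2) = 21 edges. P[all 21 edges red] = (1/2)^21, and likewise for blue, so P[monochromatic] = 2·(1/2)^21 = 2^{1 − 21} = 1/1048576.
By linearity of expectation: E[X] = C(56, 7) · 2^{1 − 21} = 231917400 · 1/1048576 = 28989675/131072.
Numerically: E[X] ≈ 221.17367.

E[X] = C(56,7)·2^(1−C(7,2)) = 28989675/131072 ≈ 221.17367.


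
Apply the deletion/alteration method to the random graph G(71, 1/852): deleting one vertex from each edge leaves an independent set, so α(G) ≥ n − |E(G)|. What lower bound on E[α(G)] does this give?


E[|E(G)|] = C(71, 2)·p = 2485 · (1/852) = 35/12.
E[α(G)] ≥ n − E[|E(G)|] = 71 − 35/12 = 817/12.
Numerically: ≈ 68.083.
(This is only a lower bound; the true E[α(G)] may be larger.)

E[α(G)] ≥ 817/12 ≈ 68.083.


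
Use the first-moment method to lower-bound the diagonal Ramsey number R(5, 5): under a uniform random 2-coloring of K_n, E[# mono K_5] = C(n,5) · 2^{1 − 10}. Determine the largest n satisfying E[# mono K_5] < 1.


We need C(n, 5) · 2^{1 − 10} < 1, i.e. C(n, 5) < 2^{10 − 1} = 512.
Check values of n near the boundary:
  n = 10: C(10, 5) = 252; 252 < 512? YES
  n = 11: C(11, 5) = 462; 462 < 512? YES
  n = 12: C(12, 5) = 792; 792 < 512? NO
The largest n with C(n, 5) < 512 is n = 11 (where E[X] = 231/256 ≈ 0.9023438). Hence R(5, 5) > 11, i.e. R(5, 5) ≥ 12.

Largest n = 11; hence R(5, 5) > 11.


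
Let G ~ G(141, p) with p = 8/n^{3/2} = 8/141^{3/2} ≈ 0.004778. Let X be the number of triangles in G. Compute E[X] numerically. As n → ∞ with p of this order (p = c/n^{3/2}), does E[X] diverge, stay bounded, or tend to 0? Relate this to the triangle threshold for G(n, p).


Number of potential triangles: C(141, 3) = 457310.
Each occurs with probability p³ ≈ (0.004778)³ ≈ 1.090898e-07.
By linearity: E[X] = C(141, 3)·p³ ≈ 457310 · 1.090898e-07 ≈ 0.0499.
Since α = 3/2 > 1, p = c/n^{3/2} = o(1/n) is below the triangle threshold p ~ 1/n. Asymptotically E[X] ~ (c³/6)·n^{3(1−α)} = (8³/6)·n^{-1.5} → 0, so by Markov's inequality G has no triangles w.h.p.

E[X] ≈ 0.0499; in regime p = Θ(1/n^{3/2}) E[X] tends to 0 (below the triangle threshold p ~ 1/n).


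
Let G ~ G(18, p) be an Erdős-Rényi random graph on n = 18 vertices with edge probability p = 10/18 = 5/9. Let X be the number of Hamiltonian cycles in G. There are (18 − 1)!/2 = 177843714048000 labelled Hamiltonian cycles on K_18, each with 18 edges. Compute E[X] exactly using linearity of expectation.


K_18 has (18 − 1)!/2 = 177843714048000 labelled Hamiltonian cycles.
For each such Hamiltonian cycle H, let X_H = 1 if all 18 edges of H are present in G. Then P[X_H = 1] = p^{18} = (5/9)^{18} = 3814697265625/150094635296999121.
By linearity of expectation: E[X] = Σ_H E[X_H] = 177843714048000 · p^{18} = 177843714048000 · 3814697265625/150094635296999121 = 930617187500000000000000/205891132094649.
Numerically: E[X] ≈ 4.52e+09.

E[X] = 177843714048000 · (5/9)^{18} = 930617187500000000000000/205891132094649 ≈ 4.52e+09.


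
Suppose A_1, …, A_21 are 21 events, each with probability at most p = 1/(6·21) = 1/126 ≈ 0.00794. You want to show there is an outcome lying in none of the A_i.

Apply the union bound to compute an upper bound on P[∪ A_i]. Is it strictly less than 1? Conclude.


Union bound: P[∪_{i=1}^{21} A_i] ≤ Σ_i P[A_i] ≤ 21·p = 21·(1/126) = 1/6.
Numerically: 1/6 ≈ 0.16667.
Is 1/6 < 1? YES.
Since P[∪ A_i] ≤ 1/6 < 1, the complement has P[∩ A_i^c] ≥ 1 − 1/6 = 5/6 > 0, so some outcome avoids every A_i.

21·p = 1/6 ≈ 0.16667; existence CERTIFIED by the union bound.


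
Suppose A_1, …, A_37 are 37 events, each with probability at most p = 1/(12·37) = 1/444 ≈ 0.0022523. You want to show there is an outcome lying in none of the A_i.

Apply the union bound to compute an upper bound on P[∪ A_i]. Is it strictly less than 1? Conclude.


Union bound: P[∪_{i=1}^{37} A_i] ≤ Σ_i P[A_i] ≤ 37·p = 37·(1/444) = 1/12.
Numerically: 1/12 ≈ 0.0833333.
Is 1/12 < 1? YES.
Since P[∪ A_i] ≤ 1/12 < 1, the complement has P[∩ A_i^c] ≥ 1 − 1/12 = 11/12 > 0, so some outcome avoids every A_i.

37·p = 1/12 ≈ 0.0833333; existence CERTIFIED by the union bound.


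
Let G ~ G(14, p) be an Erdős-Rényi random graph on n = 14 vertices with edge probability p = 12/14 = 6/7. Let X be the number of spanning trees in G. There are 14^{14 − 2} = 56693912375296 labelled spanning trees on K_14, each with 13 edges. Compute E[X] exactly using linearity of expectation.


K_14 has 14^{14 − 2} = 56693912375296 labelled spanning trees.
For each such spanning tree H, let X_H = 1 if all 13 edges of H are present in G. Then P[X_H = 1] = p^{13} = (6/7)^{13} = 13060694016/96889010407.
Summing the indicators: E[X] = Σ_H E[X_H] = 56693912375296 · p^{13} = 56693912375296 · 13060694016/96889010407 = 53496602689536/7.
Numerically: E[X] ≈ 7.64237e+12.

E[X] = 56693912375296 · (6/7)^{13} = 53496602689536/7 ≈ 7.64237e+12.


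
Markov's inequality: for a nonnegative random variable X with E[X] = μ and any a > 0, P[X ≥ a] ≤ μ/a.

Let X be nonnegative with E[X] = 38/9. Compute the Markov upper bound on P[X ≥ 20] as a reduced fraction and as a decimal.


μ = E[X] = 38/9, a = 20.
Markov: P[X ≥ 20] ≤ μ/a = (38/9)/20 = 19/90.
Numerically: ≈ 0.2111.
(Since a = 20 > μ = 4.2222, the bound 19/90 is < 1 and informative.)

P[X ≥ 20] ≤ 19/90 ≈ 0.2111.


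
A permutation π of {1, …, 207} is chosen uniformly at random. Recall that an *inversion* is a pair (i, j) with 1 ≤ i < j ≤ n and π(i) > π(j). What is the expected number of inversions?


Write X = Σ X_I over the C(207, 2) = 21321 pairs i < j, with X_I the indicator of one inversion.
There are 21321 indicators.
For each fixed pair i < j, the values π(i) and π(j) are two distinct elements of {1, …, 207} in uniformly random order; by symmetry P[π(i) > π(j)] = 1/2.
By linearity: E[X] = 21321 · (1/2) = C(207, 2) · (1/2) = 21321/2 = 21321/2 ≈ 10660.5000.

E[X] = 21321/2 = 10660.5000.


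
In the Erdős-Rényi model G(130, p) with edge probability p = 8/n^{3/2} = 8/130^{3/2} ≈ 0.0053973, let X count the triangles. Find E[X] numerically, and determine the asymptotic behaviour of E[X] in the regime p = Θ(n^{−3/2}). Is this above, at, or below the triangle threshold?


Number of potential triangles: C(130, 3) = 357760.
Each occurs with probability p³ ≈ (0.0053973)³ ≈ 1.5722618e-07.
By linearity: E[X] = C(130, 3)·p³ ≈ 357760 · 1.5722618e-07 ≈ 0.05625.
Since α = 3/2 > 1, p = c/n^{3/2} = o(1/n) is below the triangle threshold p ~ 1/n. Asymptotically E[X] ~ (c³/6)·n^{3(1−α)} = (8³/6)·n^{-1.5} → 0, so by Markov's inequality G has no triangles w.h.p.

E[X] ≈ 0.05625; in regime p = Θ(1/n^{3/2}) E[X] tends to 0 (below the triangle threshold p ~ 1/n).


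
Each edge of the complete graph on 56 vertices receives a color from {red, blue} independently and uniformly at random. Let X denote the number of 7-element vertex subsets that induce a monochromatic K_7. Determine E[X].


Let X = Σ_S X_S over the C(56, 7) = 231917400 subsets S of size 7, where X_S = 1 if the K_7 on S is monochromatic.
For a fixed S, the K_7 on S has C(7, 2) = 21 edges. P[all 21 edges red] = (1/2)^21, and likewise for blue, so P[monochromatic] = 2·(1/2)^21 = 2^{1 − 21} = 1/1048576.
Summing: E[X] = C(56, 7) · 2^{1 − 21} = 231917400 · 1/1048576 = 28989675/131072.
Numerically: E[X] ≈ 221.17367.

E[X] = C(56,7)·2^(1−C(7,2)) = 28989675/131072 ≈ 221.17367.


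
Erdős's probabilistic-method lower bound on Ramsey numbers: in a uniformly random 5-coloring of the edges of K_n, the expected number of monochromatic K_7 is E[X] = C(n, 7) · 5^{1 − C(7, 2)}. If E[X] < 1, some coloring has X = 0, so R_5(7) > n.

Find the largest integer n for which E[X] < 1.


We need C(n, 7) · 5^{1 − 21} < 1, i.e. C(n, 7) < 5^{21 − 1} = 95367431640625.
Check values of n near the boundary:
  n = 334: C(334, 7) = 86359460961576; 86359460961576 < 95367431640625? YES
  n = 335: C(335, 7) = 88202498238195; 88202498238195 < 95367431640625? YES
  n = 336: C(336, 7) = 90079147136880; 90079147136880 < 95367431640625? YES
  n = 337: C(337, 7) = 91989916924632; 91989916924632 < 95367431640625? YES
  n = 338: C(338, 7) = 93935323022736; 93935323022736 < 95367431640625? YES
  n = 339: C(339, 7) = 95915887062372; 95915887062372 < 95367431640625? NO
  n = 340: C(340, 7) = 97932136940560; 97932136940560 < 95367431640625? NO
The largest n with C(n, 7) < 95367431640625 is n = 338 (where E[X] = 93935323022736/95367431640625 ≈ 0.984983). Hence R_5(7) > 338, i.e. R_5(7) ≥ 339.

Largest n = 338; hence R_5(7) > 338.


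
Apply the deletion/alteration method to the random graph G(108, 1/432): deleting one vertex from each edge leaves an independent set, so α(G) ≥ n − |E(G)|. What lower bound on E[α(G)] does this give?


E[|E(G)|] = C(108, 2)·p = 5778 · (1/432) = 107/8.
E[α(G)] ≥ n − E[|E(G)|] = 108 − 107/8 = 757/8.
Numerically: ≈ 94.625.
(This is only a lower bound; the true E[α(G)] may be larger.)

E[α(G)] ≥ 757/8 ≈ 94.625.


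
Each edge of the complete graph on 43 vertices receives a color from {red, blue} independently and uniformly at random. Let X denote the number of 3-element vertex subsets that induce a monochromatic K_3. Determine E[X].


Let X = Σ_S X_S over the C(43, 3) = 12341 subsets S of size 3, where X_S = 1 if the K_3 on S is monochromatic.
For a fixed S, the K_3 on S has C(3, 2) = 3 edges. P[all 3 edges red] = (1/2)^3, and likewise for blue, so P[monochromatic] = 2·(1/2)^3 = 2^{1 − 3} = 1/4.
Summing: E[X] = C(43, 3) · 2^{1 − 3} = 12341 · 1/4 = 12341/4.
Numerically: E[X] ≈ 3085.2500.

E[X] = C(43,3)·2^(1−C(3,2)) = 12341/4 ≈ 3085.2500.


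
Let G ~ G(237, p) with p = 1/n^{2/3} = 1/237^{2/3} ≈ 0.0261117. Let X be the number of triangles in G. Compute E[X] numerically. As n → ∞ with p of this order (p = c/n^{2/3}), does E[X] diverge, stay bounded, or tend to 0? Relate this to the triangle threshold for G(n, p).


Number of potential triangles: C(237, 3) = 2190670.
Each occurs with probability p³ ≈ (0.0261117)³ ≈ 1.78034147e-05.
By linearity: E[X] = C(237, 3)·p³ ≈ 2190670 · 1.78034147e-05 ≈ 39.001406.
Since α = 2/3 < 1, p = c/n^{2/3} ≫ 1/n is above the triangle threshold p ~ 1/n. Asymptotically E[X] ~ (c³/6)·n^{3(1−α)} = (1³/6)·n^{1} → ∞; triangles are abundant w.h.p.

E[X] ≈ 39.001406; in regime p = Θ(1/n^{2/3}) E[X] diverges (above the triangle threshold p ~ 1/n).


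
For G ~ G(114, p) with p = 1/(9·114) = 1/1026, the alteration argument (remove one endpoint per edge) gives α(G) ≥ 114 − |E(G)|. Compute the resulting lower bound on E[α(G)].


E[|E(G)|] = C(114, 2)·p = 6441 · (1/1026) = 113/18.
E[α(G)] ≥ n − E[|E(G)|] = 114 − 113/18 = 1939/18.
Numerically: ≈ 107.7222.
(This is only a lower bound; the true E[α(G)] may be larger.)

E[α(G)] ≥ 1939/18 ≈ 107.7222.


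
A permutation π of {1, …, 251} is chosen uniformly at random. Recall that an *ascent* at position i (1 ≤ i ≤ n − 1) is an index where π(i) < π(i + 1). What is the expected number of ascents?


Write X = Σ X_I over i = 1, …, 250, with X_I the indicator of one ascent.
There are 250 indicators.
For each fixed i, the pair (π(i), π(i+1)) is a uniformly random ordered pair of distinct values from {1, …, 251}; by symmetry P[π(i) < π(i+1)] = 1/2.
By linearity: E[X] = 250 · (1/2) = (251 − 1) · (1/2) = 125 ≈ 125.000.

E[X] = 125 = 125.000.


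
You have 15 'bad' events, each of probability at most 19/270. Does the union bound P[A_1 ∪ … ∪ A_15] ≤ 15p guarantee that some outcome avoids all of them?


Union bound: P[∪_{i=1}^{15} A_i] ≤ Σ_i P[A_i] ≤ 15·p = 15·(19/270) = 19/18.
Numerically: 19/18 ≈ 1.055556.
Is 19/18 < 1? NO.
Since the bound 19/18 is ≥ 1, the union bound is uninformative here; it does NOT by itself certify existence.

15·p = 19/18 ≈ 1.055556; existence NOT certified by the union bound.


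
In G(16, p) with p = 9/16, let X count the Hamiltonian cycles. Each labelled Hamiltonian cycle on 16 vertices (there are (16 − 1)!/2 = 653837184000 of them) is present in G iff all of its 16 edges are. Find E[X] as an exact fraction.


K_16 has (16 − 1)!/2 = 653837184000 labelled Hamiltonian cycles.
For each such Hamiltonian cycle H, let X_H = 1 if all 16 edges of H are present in G. Then P[X_H = 1] = p^{16} = (9/16)^{16} = 1853020188851841/18446744073709551616.
By linearity of expectation: E[X] = Σ_H E[X_H] = 653837184000 · p^{16} = 653837184000 · 1853020188851841/18446744073709551616 = 1183177248216831945952875/18014398509481984.
Numerically: E[X] ≈ 6.568e+07.

E[X] = 653837184000 · (9/16)^{16} = 1183177248216831945952875/18014398509481984 ≈ 6.568e+07.


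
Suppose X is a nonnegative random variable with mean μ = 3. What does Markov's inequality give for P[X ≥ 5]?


μ = E[X] = 3, a = 5.
Markov: P[X ≥ 5] ≤ μ/a = (3)/5 = 3/5.
Numerically: ≈ 0.6000.
(Since a = 5 > μ = 3.0000, the bound 3/5 is < 1 and informative.)

P[X ≥ 5] ≤ 3/5 ≈ 0.6000.


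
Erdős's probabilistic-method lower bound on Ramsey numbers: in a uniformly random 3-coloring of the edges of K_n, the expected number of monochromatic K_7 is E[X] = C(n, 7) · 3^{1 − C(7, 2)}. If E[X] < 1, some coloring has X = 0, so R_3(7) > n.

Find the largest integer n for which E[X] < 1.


We need C(n, 7) · 3^{1 − 21} < 1, i.e. C(n, 7) < 3^{21 − 1} = 3486784401.
Check values of n near the boundary:
  n = 78: C(78, 7) = 2641902120; 2641902120 < 3486784401? YES
  n = 79: C(79, 7) = 2898753715; 2898753715 < 3486784401? YES
  n = 80: C(80, 7) = 3176716400; 3176716400 < 3486784401? YES
  n = 81: C(81, 7) = 3477216600; 3477216600 < 3486784401? YES
  n = 82: C(82, 7) = 3801756816; 3801756816 < 3486784401? NO
  n = 83: C(83, 7) = 4151918628; 4151918628 < 3486784401? NO
  n = 84: C(84, 7) = 4529365776; 4529365776 < 3486784401? NO
The largest n with C(n, 7) < 3486784401 is n = 81 (where E[X] = 42928600/43046721 ≈ 0.997). Hence R_3(7) > 81, i.e. R_3(7) ≥ 82.

Largest n = 81; hence R_3(7) > 81.


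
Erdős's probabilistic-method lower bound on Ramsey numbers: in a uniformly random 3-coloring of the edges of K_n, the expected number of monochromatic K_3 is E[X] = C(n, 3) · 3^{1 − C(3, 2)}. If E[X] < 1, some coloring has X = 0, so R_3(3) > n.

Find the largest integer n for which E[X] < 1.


We need C(n, 3) · 3^{1 − 3} < 1, i.e. C(n, 3) < 3^{3 − 1} = 9.
Check values of n near the boundary:
  n = 3: C(3, 3) = 1; 1 < 9? YES
  n = 4: C(4, 3) = 4; 4 < 9? YES
  n = 5: C(5, 3) = 10; 10 < 9? NO
  n = 6: C(6, 3) = 20; 20 < 9? NO
The largest n with C(n, 3) < 9 is n = 4 (where E[X] = 4/9 ≈ 0.444). Hence R_3(3) > 4, i.e. R_3(3) ≥ 5.

Largest n = 4; hence R_3(3) > 4.


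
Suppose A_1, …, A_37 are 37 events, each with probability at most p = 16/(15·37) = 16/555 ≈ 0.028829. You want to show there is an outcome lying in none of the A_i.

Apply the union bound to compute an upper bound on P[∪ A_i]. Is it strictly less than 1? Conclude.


Union bound: P[∪_{i=1}^{37} A_i] ≤ Σ_i P[A_i] ≤ 37·p = 37·(16/555) = 16/15.
Numerically: 16/15 ≈ 1.066667.
Is 16/15 < 1? NO.
Since the bound 16/15 is ≥ 1, the union bound is uninformative here; it does NOT by itself certify existence.

37·p = 16/15 ≈ 1.066667; existence NOT certified by the union bound.


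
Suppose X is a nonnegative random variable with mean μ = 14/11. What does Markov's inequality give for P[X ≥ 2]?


μ = E[X] = 14/11, a = 2.
Markov: P[X ≥ 2] ≤ μ/a = (14/11)/2 = 7/11.
Numerically: ≈ 0.63636.
(Since a = 2 > μ = 1.27273, the bound 7/11 is < 1 and informative.)

P[X ≥ 2] ≤ 7/11 ≈ 0.63636.


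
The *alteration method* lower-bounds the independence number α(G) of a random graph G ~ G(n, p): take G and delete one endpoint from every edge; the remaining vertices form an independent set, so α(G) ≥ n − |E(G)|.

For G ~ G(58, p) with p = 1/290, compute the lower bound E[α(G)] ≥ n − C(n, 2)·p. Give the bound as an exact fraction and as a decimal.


E[|E(G)|] = C(58, 2)·p = 1653 · (1/290) = 57/10.
E[α(G)] ≥ n − E[|E(G)|] = 58 − 57/10 = 523/10.
Numerically: ≈ 52.300000.
(This is only a lower bound; the true E[α(G)] may be larger.)

E[α(G)] ≥ 523/10 ≈ 52.300000.


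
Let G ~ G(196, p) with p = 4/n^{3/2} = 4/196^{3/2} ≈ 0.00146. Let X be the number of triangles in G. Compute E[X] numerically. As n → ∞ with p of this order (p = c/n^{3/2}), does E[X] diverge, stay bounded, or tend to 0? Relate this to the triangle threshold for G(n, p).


Number of potential triangles: C(196, 3) = 1235780.
Each occurs with probability p³ ≈ (0.00146)³ ≈ 3.09762e-09.
By linearity: E[X] = C(196, 3)·p³ ≈ 1235780 · 3.09762e-09 ≈ 0.004.
Since α = 3/2 > 1, p = c/n^{3/2} = o(1/n) is below the triangle threshold p ~ 1/n. Asymptotically E[X] ~ (c³/6)·n^{3(1−α)} = (4³/6)·n^{-1.5} → 0, so by Markov's inequality G has no triangles w.h.p.

E[X] ≈ 0.004; in regime p = Θ(1/n^{3/2}) E[X] tends to 0 (below the triangle threshold p ~ 1/n).


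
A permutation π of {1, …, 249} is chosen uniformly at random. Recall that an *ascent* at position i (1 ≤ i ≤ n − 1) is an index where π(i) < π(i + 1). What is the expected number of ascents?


Write X = Σ X_I over i = 1, …, 248, with X_I the indicator of one ascent.
There are 248 indicators.
For each fixed i, the pair (π(i), π(i+1)) is a uniformly random ordered pair of distinct values from {1, …, 249}; by symmetry P[π(i) < π(i+1)] = 1/2.
By linearity: E[X] = 248 · (1/2) = (249 − 1) · (1/2) = 124 ≈ 124.000000.

E[X] = 124 = 124.000000.


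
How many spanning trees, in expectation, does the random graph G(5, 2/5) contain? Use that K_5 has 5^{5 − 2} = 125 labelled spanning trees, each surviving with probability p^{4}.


K_5 has 5^{5 − 2} = 125 labelled spanning trees.
For each such spanning tree H, let X_H = 1 if all 4 edges of H are present in G. Then P[X_H = 1] = p^{4} = (2/5)^{4} = 16/625.
By linearity of expectation: E[X] = Σ_H E[X_H] = 125 · p^{4} = 125 · 16/625 = 16/5.
Numerically: E[X] ≈ 3.2.

E[X] = 125 · (2/5)^{4} = 16/5 ≈ 3.2.


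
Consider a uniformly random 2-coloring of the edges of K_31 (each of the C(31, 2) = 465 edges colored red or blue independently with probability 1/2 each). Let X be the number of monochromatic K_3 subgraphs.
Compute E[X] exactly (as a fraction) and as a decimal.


Let X = Σ_S X_S over the C(31, 3) = 4495 subsets S of size 3, where X_S = 1 if the K_3 on S is monochromatic.
For a fixed S, the K_3 on S has C(3, 2) = 3 edges. P[all 3 edges red] = (1/2)^3, and likewise for blue, so P[monochromatic] = 2·(1/2)^3 = 2^{1 − 3} = 1/4.
By linearity of expectation: E[X] = C(31, 3) · 2^{1 − 3} = 4495 · 1/4 = 4495/4.
Numerically: E[X] ≈ 1123.750000.

E[X] = C(31,3)·2^(1−C(3,2)) = 4495/4 ≈ 1123.750000.


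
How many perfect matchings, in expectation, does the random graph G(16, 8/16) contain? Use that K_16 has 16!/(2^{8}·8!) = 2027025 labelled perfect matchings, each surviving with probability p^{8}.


K_16 has 16!/(2^{8}·8!) = 2027025 labelled perfect matchings.
For each such perfect matching H, let X_H = 1 if all 8 edges of H are present in G. Then P[X_H = 1] = p^{8} = (1/2)^{8} = 1/256.
By linearity: E[X] = Σ_H E[X_H] = 2027025 · p^{8} = 2027025 · 1/256 = 2027025/256.
Numerically: E[X] ≈ 7918.

E[X] = 2027025 · (1/2)^{8} = 2027025/256 ≈ 7918.


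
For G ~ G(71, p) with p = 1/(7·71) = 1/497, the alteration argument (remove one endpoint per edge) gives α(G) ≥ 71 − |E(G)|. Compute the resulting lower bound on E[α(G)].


E[|E(G)|] = C(71, 2)·p = 2485 · (1/497) = 5.
E[α(G)] ≥ n − E[|E(G)|] = 71 − 5 = 66.
Numerically: ≈ 66.000.
(This is only a lower bound; the true E[α(G)] may be larger.)

E[α(G)] ≥ 66 ≈ 66.000.


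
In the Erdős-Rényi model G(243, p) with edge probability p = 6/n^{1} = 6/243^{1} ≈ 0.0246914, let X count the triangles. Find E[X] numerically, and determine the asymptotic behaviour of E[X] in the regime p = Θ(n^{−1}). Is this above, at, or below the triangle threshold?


Number of potential triangles: C(243, 3) = 2362041.
Each occurs with probability p³ ≈ (0.0246914)³ ≈ 1.50534114e-05.
By linearity: E[X] = C(243, 3)·p³ ≈ 2362041 · 1.50534114e-05 ≈ 35.556775.
Here α = 1, so p = 6/n is exactly at the triangle threshold p ~ 1/n. Asymptotically E[X] → c³/6 = 6³/6 = 36 ≈ 36.000000, a bounded constant. In this regime the triangle count is asymptotically Poisson(c³/6).

E[X] ≈ 35.556775; in regime p = Θ(1/n^{1}) E[X] stays bounded (at the triangle threshold p ~ 1/n).


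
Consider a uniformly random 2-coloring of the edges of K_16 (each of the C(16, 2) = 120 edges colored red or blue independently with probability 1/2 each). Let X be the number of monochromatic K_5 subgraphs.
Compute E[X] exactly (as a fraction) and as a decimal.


Let X = Σ_S X_S over the C(16, 5) = 4368 subsets S of size 5, where X_S = 1 if the K_5 on S is monochromatic.
For a fixed S, the K_5 on S has C(5, 2) = 10 edges. P[all 10 edges red] = (1/2)^10, and likewise for blue, so P[monochromatic] = 2·(1/2)^10 = 2^{1 − 10} = 1/512.
By linearity: E[X] = C(16, 5) · 2^{1 − 10} = 4368 · 1/512 = 273/32.
Numerically: E[X] ≈ 8.531250.

E[X] = C(16,5)·2^(1−C(5,2)) = 273/32 ≈ 8.531250.


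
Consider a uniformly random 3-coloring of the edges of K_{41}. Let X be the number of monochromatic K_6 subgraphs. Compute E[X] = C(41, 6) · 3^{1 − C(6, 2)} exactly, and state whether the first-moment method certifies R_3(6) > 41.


E[X] = C(41, 6) · 3^{1 − 15} = 4496388 · 3^{−14} = 4496388/4782969.
As a reduced fraction: E[X] = 1498796/1594323 ≈ 0.940.
Is E[X] < 1? YES.
Since E[X] < 1, there exists a 3-coloring of K_{41} with no monochromatic K_6; hence R_3(6) > 41.

E[X] = 1498796/1594323 ≈ 0.940; E[X] < 1, so R_3(6) > 41.


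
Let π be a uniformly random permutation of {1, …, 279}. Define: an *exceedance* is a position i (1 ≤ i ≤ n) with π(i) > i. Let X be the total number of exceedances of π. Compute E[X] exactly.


Write X = Σ_{i=1}^{279} X_i, where X_i = 1_{π(i) > i}.
For each fixed i, π(i) is uniform over {1, …, 279} (marginal of a uniform permutation), so P[π(i) > i] = (n − i)/n. Summing: Σ_{i=1}^{279} (n − i)/n = (0 + 1 + … + 278)/279 = 279(279 − 1)/(2·279) = (279 − 1)/2.
Hence E[X] = Σ_{i=1}^{279} (279 − i)/279 = 139 ≈ 139.000.

E[X] = 139 = 139.000.


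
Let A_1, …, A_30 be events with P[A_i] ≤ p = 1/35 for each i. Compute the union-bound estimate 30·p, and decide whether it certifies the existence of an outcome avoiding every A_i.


Union bound: P[∪_{i=1}^{30} A_i] ≤ Σ_i P[A_i] ≤ 30·p = 30·(1/35) = 6/7.
Numerically: 6/7 ≈ 0.8571.
Is 6/7 < 1? YES.
Since P[∪ A_i] ≤ 6/7 < 1, the complement has P[∩ A_i^c] ≥ 1 − 6/7 = 1/7 > 0, so some outcome avoids every A_i.

30·p = 6/7 ≈ 0.8571; existence CERTIFIED by the union bound.


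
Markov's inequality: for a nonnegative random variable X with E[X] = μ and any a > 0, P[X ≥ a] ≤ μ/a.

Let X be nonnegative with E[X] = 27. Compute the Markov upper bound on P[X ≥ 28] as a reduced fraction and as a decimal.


μ = E[X] = 27, a = 28.
Markov: P[X ≥ 28] ≤ μ/a = (27)/28 = 27/28.
Numerically: ≈ 0.96429.
(Since a = 28 > μ = 27.00000, the bound 27/28 is < 1 and informative.)

P[X ≥ 28] ≤ 27/28 ≈ 0.96429.


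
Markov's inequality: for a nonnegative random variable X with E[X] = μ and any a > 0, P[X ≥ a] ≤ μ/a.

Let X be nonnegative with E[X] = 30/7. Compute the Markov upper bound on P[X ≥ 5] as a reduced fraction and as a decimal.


μ = E[X] = 30/7, a = 5.
Markov: P[X ≥ 5] ≤ μ/a = (30/7)/5 = 6/7.
Numerically: ≈ 0.857143.
(Since a = 5 > μ = 4.285714, the bound 6/7 is < 1 and informative.)

P[X ≥ 5] ≤ 6/7 ≈ 0.857143.


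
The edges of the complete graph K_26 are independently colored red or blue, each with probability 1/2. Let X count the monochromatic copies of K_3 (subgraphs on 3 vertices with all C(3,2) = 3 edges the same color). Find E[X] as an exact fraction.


Let X = Σ_S X_S over the C(26, 3) = 2600 subsets S of size 3, where X_S = 1 if the K_3 on S is monochromatic.
For a fixed S, the K_3 on S has C(3, 2) = 3 edges. P[all 3 edges red] = (1/2)^3, and likewise for blue, so P[monochromatic] = 2·(1/2)^3 = 2^{1 − 3} = 1/4.
By linearity of expectation: E[X] = C(26, 3) · 2^{1 − 3} = 2600 · 1/4 = 650.
Numerically: E[X] ≈ 650.0000.

E[X] = C(26,3)·2^(1−C(3,2)) = 650 ≈ 650.0000.


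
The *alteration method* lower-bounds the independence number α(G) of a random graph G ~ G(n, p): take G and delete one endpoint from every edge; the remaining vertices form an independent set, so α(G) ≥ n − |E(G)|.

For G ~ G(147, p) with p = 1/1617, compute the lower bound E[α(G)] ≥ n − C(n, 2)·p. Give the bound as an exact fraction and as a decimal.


E[|E(G)|] = C(147, 2)·p = 10731 · (1/1617) = 73/11.
E[α(G)] ≥ n − E[|E(G)|] = 147 − 73/11 = 1544/11.
Numerically: ≈ 140.363636.
(This is only a lower bound; the true E[α(G)] may be larger.)

E[α(G)] ≥ 1544/11 ≈ 140.363636.


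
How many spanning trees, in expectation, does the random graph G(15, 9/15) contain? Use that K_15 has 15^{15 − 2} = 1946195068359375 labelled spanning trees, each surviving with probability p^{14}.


K_15 has 15^{15 − 2} = 1946195068359375 labelled spanning trees.
For each such spanning tree H, let X_H = 1 if all 14 edges of H are present in G. Then P[X_H = 1] = p^{14} = (3/5)^{14} = 4782969/6103515625.
By linearity of expectation: E[X] = Σ_H E[X_H] = 1946195068359375 · p^{14} = 1946195068359375 · 4782969/6103515625 = 7625597484987/5.
Numerically: E[X] ≈ 1.53e+12.

E[X] = 1946195068359375 · (3/5)^{14} = 7625597484987/5 ≈ 1.53e+12.


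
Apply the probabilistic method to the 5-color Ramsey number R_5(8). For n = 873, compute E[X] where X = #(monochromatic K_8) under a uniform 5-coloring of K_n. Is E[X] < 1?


E[X] = C(873, 8) · 5^{1 − 28} = 8102594482562031309 · 5^{−27} = 8102594482562031309/7450580596923828125.
As a reduced fraction: E[X] = 8102594482562031309/7450580596923828125 ≈ 1.088.
Is E[X] < 1? NO.
Since E[X] ≥ 1, the first-moment bound is inconclusive at n = 873; it does NOT by itself certify R_5(8) > 873.

E[X] = 8102594482562031309/7450580596923828125 ≈ 1.088; E[X] ≥ 1; first-moment method inconclusive here.


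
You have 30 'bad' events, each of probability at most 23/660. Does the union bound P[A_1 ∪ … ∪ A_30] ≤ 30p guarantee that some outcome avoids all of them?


Union bound: P[∪_{i=1}^{30} A_i] ≤ Σ_i P[A_i] ≤ 30·p = 30·(23/660) = 23/22.
Numerically: 23/22 ≈ 1.0455.
Is 23/22 < 1? NO.
Since the bound 23/22 is ≥ 1, the union bound is uninformative here; it does NOT by itself certify existence.

30·p = 23/22 ≈ 1.0455; existence NOT certified by the union bound.


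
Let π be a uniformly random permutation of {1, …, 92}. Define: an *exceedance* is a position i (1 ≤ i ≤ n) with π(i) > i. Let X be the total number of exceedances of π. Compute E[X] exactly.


Write X = Σ_{i=1}^{92} X_i, where X_i = 1_{π(i) > i}.
For each fixed i, π(i) is uniform over {1, …, 92} (marginal of a uniform permutation), so P[π(i) > i] = (n − i)/n. Summing: Σ_{i=1}^{92} (n − i)/n = (0 + 1 + … + 91)/92 = 92(92 − 1)/(2·92) = (92 − 1)/2.
Hence E[X] = Σ_{i=1}^{92} (92 − i)/92 = 91/2 ≈ 45.500.

E[X] = 91/2 = 45.500.


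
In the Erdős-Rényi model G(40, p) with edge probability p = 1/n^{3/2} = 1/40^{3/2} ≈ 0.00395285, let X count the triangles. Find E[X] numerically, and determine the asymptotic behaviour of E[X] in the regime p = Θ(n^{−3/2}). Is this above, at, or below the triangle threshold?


Number of potential triangles: C(40, 3) = 9880.
Each occurs with probability p³ ≈ (0.00395285)³ ≈ 6.17632356e-08.
By linearity: E[X] = C(40, 3)·p³ ≈ 9880 · 6.17632356e-08 ≈ 0.000610.
Since α = 3/2 > 1, p = c/n^{3/2} = o(1/n) is below the triangle threshold p ~ 1/n. Asymptotically E[X] ~ (c³/6)·n^{3(1−α)} = (1³/6)·n^{-1.5} → 0, so by Markov's inequality G has no triangles w.h.p.

E[X] ≈ 0.000610; in regime p = Θ(1/n^{3/2}) E[X] tends to 0 (below the triangle threshold p ~ 1/n).


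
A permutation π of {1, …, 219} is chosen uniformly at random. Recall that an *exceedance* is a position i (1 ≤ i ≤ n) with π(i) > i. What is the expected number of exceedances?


Write X = Σ_{i=1}^{219} X_i, where X_i = 1_{π(i) > i}.
For each fixed i, π(i) is uniform over {1, …, 219} (marginal of a uniform permutation), so P[π(i) > i] = (n − i)/n. Summing: Σ_{i=1}^{219} (n − i)/n = (0 + 1 + … + 218)/219 = 219(219 − 1)/(2·219) = (219 − 1)/2.
Hence E[X] = Σ_{i=1}^{219} (219 − i)/219 = 109 ≈ 109.00000.

E[X] = 109 = 109.00000.


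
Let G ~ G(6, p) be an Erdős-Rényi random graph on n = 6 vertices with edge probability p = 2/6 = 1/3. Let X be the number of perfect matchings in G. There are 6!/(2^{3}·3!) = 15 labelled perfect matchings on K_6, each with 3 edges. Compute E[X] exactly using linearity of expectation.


K_6 has 6!/(2^{3}·3!) = 15 labelled perfect matchings.
For each such perfect matching H, let X_H = 1 if all 3 edges of H are present in G. Then P[X_H = 1] = p^{3} = (1/3)^{3} = 1/27.
By linearity of expectation: E[X] = Σ_H E[X_H] = 15 · p^{3} = 15 · 1/27 = 5/9.
Numerically: E[X] ≈ 0.555556.

E[X] = 15 · (1/3)^{3} = 5/9 ≈ 0.555556.


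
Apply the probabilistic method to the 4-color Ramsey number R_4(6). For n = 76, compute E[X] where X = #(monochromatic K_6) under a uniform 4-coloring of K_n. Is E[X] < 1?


E[X] = C(76, 6) · 4^{1 − 15} = 218618940 · 4^{−14} = 218618940/268435456.
As a reduced fraction: E[X] = 54654735/67108864 ≈ 0.8144.
Is E[X] < 1? YES.
Since E[X] < 1, there exists a 4-coloring of K_{76} with no monochromatic K_6; hence R_4(6) > 76.

E[X] = 54654735/67108864 ≈ 0.8144; E[X] < 1, so R_4(6) > 76.


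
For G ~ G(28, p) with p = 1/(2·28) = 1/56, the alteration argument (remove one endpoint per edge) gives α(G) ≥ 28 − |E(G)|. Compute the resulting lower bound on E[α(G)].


E[|E(G)|] = C(28, 2)·p = 378 · (1/56) = 27/4.
E[α(G)] ≥ n − E[|E(G)|] = 28 − 27/4 = 85/4.
Numerically: ≈ 21.250000.
(This is only a lower bound; the true E[α(G)] may be larger.)

E[α(G)] ≥ 85/4 ≈ 21.250000.


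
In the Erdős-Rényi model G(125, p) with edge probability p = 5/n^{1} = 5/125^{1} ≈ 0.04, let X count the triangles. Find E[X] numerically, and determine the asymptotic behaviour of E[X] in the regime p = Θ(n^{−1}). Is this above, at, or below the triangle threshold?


Number of potential triangles: C(125, 3) = 317750.
Each occurs with probability p³ ≈ (0.04)³ ≈ 6.40000000e-05.
By linearity: E[X] = C(125, 3)·p³ ≈ 317750 · 6.40000000e-05 ≈ 20.336000.
Here α = 1, so p = 5/n is exactly at the triangle threshold p ~ 1/n. Asymptotically E[X] → c³/6 = 5³/6 = 125/6 ≈ 20.833333, a bounded constant. In this regime the triangle count is asymptotically Poisson(c³/6).

E[X] ≈ 20.336000; in regime p = Θ(1/n^{1}) E[X] stays bounded (at the triangle threshold p ~ 1/n).


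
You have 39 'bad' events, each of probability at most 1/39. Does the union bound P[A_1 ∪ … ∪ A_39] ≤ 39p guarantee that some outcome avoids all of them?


Union bound: P[∪_{i=1}^{39} A_i] ≤ Σ_i P[A_i] ≤ 39·p = 39·(1/39) = 1.
Numerically: 1 ≈ 1.0000.
Is 1 < 1? NO.
Since the bound 1 is ≥ 1, the union bound is uninformative here; it does NOT by itself certify existence.

39·p = 1 ≈ 1.0000; existence NOT certified by the union bound.


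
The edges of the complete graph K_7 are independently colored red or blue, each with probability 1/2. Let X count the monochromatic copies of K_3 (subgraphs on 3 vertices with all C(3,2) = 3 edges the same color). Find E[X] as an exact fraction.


Let X = Σ_S X_S over the C(7, 3) = 35 subsets S of size 3, where X_S = 1 if the K_3 on S is monochromatic.
For a fixed S, the K_3 on S has C(3, 2) = 3 edges. P[all 3 edges red] = (1/2)^3, and likewise for blue, so P[monochromatic] = 2·(1/2)^3 = 2^{1 − 3} = 1/4.
By linearity of expectation: E[X] = C(7, 3) · 2^{1 − 3} = 35 · 1/4 = 35/4.
Numerically: E[X] ≈ 8.750000.

E[X] = C(7,3)·2^(1−C(3,2)) = 35/4 ≈ 8.750000.


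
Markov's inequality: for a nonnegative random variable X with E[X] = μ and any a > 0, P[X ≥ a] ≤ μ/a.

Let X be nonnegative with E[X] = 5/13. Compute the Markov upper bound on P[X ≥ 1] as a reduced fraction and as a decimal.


μ = E[X] = 5/13, a = 1.
Markov: P[X ≥ 1] ≤ μ/a = (5/13)/1 = 5/13.
Numerically: ≈ 0.38462.
(Since a = 1 > μ = 0.38462, the bound 5/13 is < 1 and informative.)

P[X ≥ 1] ≤ 5/13 ≈ 0.38462.


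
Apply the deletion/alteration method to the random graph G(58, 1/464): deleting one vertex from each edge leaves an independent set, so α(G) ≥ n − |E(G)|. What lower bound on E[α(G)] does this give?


E[|E(G)|] = C(58, 2)·p = 1653 · (1/464) = 57/16.
E[α(G)] ≥ n − E[|E(G)|] = 58 − 57/16 = 871/16.
Numerically: ≈ 54.43750.
(This is only a lower bound; the true E[α(G)] may be larger.)

E[α(G)] ≥ 871/16 ≈ 54.43750.


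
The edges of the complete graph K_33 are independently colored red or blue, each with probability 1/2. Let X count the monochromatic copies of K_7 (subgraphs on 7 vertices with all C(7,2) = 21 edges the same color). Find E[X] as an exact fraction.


Let X = Σ_S X_S over the C(33, 7) = 4272048 subsets S of size 7, where X_S = 1 if the K_7 on S is monochromatic.
For a fixed S, the K_7 on S has C(7, 2) = 21 edges. P[all 21 edges red] = (1/2)^21, and likewise for blue, so P[monochromatic] = 2·(1/2)^21 = 2^{1 − 21} = 1/1048576.
By linearity of expectation: E[X] = C(33, 7) · 2^{1 − 21} = 4272048 · 1/1048576 = 267003/65536.
Numerically: E[X] ≈ 4.074142.

E[X] = C(33,7)·2^(1−C(7,2)) = 267003/65536 ≈ 4.074142.


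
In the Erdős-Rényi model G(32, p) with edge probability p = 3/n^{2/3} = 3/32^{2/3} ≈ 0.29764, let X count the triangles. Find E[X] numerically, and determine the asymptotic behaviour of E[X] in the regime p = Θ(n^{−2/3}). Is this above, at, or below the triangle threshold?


Number of potential triangles: C(32, 3) = 4960.
Each occurs with probability p³ ≈ (0.29764)³ ≈ 2.6367188e-02.
By linearity: E[X] = C(32, 3)·p³ ≈ 4960 · 2.6367188e-02 ≈ 130.78125.
Since α = 2/3 < 1, p = c/n^{2/3} ≫ 1/n is above the triangle threshold p ~ 1/n. Asymptotically E[X] ~ (c³/6)·n^{3(1−α)} = (3³/6)·n^{1} → ∞; triangles are abundant w.h.p.

E[X] ≈ 130.78125; in regime p = Θ(1/n^{2/3}) E[X] diverges (above the triangle threshold p ~ 1/n).


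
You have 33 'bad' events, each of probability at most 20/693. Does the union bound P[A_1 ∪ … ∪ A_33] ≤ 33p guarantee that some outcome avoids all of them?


Union bound: P[∪_{i=1}^{33} A_i] ≤ Σ_i P[A_i] ≤ 33·p = 33·(20/693) = 20/21.
Numerically: 20/21 ≈ 0.952.
Is 20/21 < 1? YES.
Since P[∪ A_i] ≤ 20/21 < 1, the complement has P[∩ A_i^c] ≥ 1 − 20/21 = 1/21 > 0, so some outcome avoids every A_i.

33·p = 20/21 ≈ 0.952; existence CERTIFIED by the union bound.


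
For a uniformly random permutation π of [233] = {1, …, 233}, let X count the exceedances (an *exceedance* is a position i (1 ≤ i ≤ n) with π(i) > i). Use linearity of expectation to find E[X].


Write X = Σ_{i=1}^{233} X_i, where X_i = 1_{π(i) > i}.
For each fixed i, π(i) is uniform over {1, …, 233} (marginal of a uniform permutation), so P[π(i) > i] = (n − i)/n. Summing: Σ_{i=1}^{233} (n − i)/n = (0 + 1 + … + 232)/233 = 233(233 − 1)/(2·233) = (233 − 1)/2.
Hence E[X] = Σ_{i=1}^{233} (233 − i)/233 = 116 ≈ 116.000000.

E[X] = 116 = 116.000000.
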